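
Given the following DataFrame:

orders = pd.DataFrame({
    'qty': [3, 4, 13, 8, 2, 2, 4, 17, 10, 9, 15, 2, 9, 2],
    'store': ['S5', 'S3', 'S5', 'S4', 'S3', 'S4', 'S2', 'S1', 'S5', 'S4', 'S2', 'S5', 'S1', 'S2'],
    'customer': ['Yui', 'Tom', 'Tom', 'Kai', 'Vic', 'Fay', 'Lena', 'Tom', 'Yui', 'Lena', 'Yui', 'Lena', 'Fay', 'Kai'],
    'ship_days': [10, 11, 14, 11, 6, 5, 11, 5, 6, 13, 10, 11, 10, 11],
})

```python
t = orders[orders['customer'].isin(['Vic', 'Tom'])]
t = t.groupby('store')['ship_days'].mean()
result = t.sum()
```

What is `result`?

filter rows where customer in ['Vic', 'Tom']:
   qty store customer  ship_days
1    4    S3      Tom         11
2   13    S5      Tom         14
4    2    S3      Vic          6
7   17    S1      Tom          5
group by store, mean of ship_days:
store
S1     5.0
S3     8.5
S5    14.0
Name: ship_days, dtype: float64
Finally, sum of the resulting series = 27.5.

27.5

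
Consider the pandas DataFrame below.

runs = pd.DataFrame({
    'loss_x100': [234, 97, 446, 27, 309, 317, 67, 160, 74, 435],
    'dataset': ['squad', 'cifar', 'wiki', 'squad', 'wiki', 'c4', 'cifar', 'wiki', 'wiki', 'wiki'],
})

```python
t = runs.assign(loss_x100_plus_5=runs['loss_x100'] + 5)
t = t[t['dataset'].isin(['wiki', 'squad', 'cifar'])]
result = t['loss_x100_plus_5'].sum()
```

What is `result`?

add column loss_x100_plus_5 = runs['loss_x100'] + 5:
   loss_x100 dataset  loss_x100_plus_5
0        234   squad               239
1         97   cifar               102
2        446    wiki               451
3         27   squad                32
4        309    wiki               314
5        317      c4               322
6         67   cifar                72
7        160    wiki               165
8         74    wiki                79
9        435    wiki               440
filter rows where dataset in ['wiki', 'squad', 'cifar']:
   loss_x100 dataset  loss_x100_plus_5
0        234   squad               239
1         97   cifar               102
2        446    wiki               451
3         27   squad                32
4        309    wiki               314
6         67   cifar                72
7        160    wiki               165
8         74    wiki                79
9        435    wiki               440
So sum() = 1894.

1894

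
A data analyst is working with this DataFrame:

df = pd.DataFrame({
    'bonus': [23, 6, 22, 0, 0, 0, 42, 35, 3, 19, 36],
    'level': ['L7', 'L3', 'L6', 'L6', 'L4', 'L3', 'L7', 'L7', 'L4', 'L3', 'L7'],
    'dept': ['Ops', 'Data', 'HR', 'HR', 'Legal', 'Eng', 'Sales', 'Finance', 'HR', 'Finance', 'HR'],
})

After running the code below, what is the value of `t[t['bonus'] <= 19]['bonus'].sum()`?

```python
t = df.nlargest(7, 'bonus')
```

25

take 7 rows with largest bonus:
    bonus level     dept
6      42    L7    Sales
10     36    L7       HR
7      35    L7  Finance
0      23    L7      Ops
2      22    L6       HR
9      19    L3  Finance
1       6    L3     Data
filter rows where bonus <= 19:
   bonus level     dept
9     19    L3  Finance
1      6    L3     Data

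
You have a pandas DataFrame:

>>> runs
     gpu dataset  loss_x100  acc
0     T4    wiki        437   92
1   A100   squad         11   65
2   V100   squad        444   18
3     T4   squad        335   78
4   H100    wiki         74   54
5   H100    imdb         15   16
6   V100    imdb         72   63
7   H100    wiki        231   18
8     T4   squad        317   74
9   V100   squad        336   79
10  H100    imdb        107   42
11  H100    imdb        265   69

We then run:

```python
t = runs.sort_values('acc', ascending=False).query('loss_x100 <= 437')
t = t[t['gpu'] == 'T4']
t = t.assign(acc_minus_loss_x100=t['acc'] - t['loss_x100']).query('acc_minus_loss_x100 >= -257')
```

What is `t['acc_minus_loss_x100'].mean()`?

-250.0

sort by acc descending:
     gpu dataset  loss_x100  acc
0     T4    wiki        437   92
9   V100   squad        336   79
3     T4   squad        335   78
8     T4   squad        317   74
11  H100    imdb        265   69
1   A100   squad         11   65
6   V100    imdb         72   63
4   H100    wiki         74   54
10  H100    imdb        107   42
2   V100   squad        444   18
7   H100    wiki        231   18
5   H100    imdb         15   16
filter rows where loss_x100 <= 437:
     gpu dataset  loss_x100  acc
0     T4    wiki        437   92
9   V100   squad        336   79
3     T4   squad        335   78
8     T4   squad        317   74
11  H100    imdb        265   69
1   A100   squad         11   65
6   V100    imdb         72   63
4   H100    wiki         74   54
10  H100    imdb        107   42
7   H100    wiki        231   18
5   H100    imdb         15   16
filter rows where gpu == 'T4':
  gpu dataset  loss_x100  acc
0  T4    wiki        437   92
3  T4   squad        335   78
8  T4   squad        317   74
add column acc_minus_loss_x100 = t['acc'] - t['loss_x100']:
  gpu dataset  loss_x100  acc  acc_minus_loss_x100
0  T4    wiki        437   92                 -345
3  T4   squad        335   78                 -257
8  T4   squad        317   74                 -243
filter rows where acc_minus_loss_x100 >= -257:
  gpu dataset  loss_x100  acc  acc_minus_loss_x100
3  T4   squad        335   78                 -257
8  T4   squad        317   74                 -243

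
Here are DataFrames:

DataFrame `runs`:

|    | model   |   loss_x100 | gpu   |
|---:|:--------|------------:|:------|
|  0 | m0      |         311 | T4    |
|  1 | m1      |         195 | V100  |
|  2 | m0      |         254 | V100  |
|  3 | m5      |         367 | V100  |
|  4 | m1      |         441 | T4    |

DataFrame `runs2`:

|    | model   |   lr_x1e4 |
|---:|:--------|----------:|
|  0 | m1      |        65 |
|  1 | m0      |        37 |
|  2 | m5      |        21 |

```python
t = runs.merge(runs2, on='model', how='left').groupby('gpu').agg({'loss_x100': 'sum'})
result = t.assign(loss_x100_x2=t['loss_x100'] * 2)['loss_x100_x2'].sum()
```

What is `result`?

merge on 'model' (how='left') → 5 rows:
  model  loss_x100   gpu  lr_x1e4
0    m0        311    T4       37
1    m1        195  V100       65
2    m0        254  V100       37
3    m5        367  V100       21
4    m1        441    T4       65
group by gpu, sum of loss_x100:
      loss_x100
gpu            
T4          752
V100        816
add column loss_x100_x2 = t['loss_x100'] * 2:
      loss_x100  loss_x100_x2
gpu                          
T4          752          1504
V100        816          1632
Reading off the sum of column 'loss_x100_x2', we get 3136.

3136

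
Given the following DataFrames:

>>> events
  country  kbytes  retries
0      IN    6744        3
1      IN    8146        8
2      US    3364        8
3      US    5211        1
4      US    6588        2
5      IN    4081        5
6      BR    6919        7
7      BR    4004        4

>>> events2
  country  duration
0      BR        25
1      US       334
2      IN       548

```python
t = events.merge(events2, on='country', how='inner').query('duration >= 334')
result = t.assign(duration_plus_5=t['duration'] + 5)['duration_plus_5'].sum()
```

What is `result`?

2676

merge on 'country' (how='inner') → 8 rows:
  country  kbytes  retries  duration
0      IN    6744        3       548
1      IN    8146        8       548
2      US    3364        8       334
3      US    5211        1       334
4      US    6588        2       334
5      IN    4081        5       548
6      BR    6919        7        25
7      BR    4004        4        25
filter rows where duration >= 334:
  country  kbytes  retries  duration
0      IN    6744        3       548
1      IN    8146        8       548
2      US    3364        8       334
3      US    5211        1       334
4      US    6588        2       334
5      IN    4081        5       548
add column duration_plus_5 = t['duration'] + 5:
  country  kbytes  retries  duration  duration_plus_5
0      IN    6744        3       548              553
1      IN    8146        8       548              553
2      US    3364        8       334              339
3      US    5211        1       334              339
4      US    6588        2       334              339
5      IN    4081        5       548              553
Reading off the sum of column 'duration_plus_5', we get 2676.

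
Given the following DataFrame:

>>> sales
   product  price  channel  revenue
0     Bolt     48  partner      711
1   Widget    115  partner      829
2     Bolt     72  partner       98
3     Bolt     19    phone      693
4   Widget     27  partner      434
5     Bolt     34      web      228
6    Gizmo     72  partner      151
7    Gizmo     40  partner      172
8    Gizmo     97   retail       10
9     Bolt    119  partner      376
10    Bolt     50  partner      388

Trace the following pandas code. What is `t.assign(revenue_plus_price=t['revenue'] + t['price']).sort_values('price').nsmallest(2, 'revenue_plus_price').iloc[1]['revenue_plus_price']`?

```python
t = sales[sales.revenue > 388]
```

712

filter rows where revenue > 388:
  product  price  channel  revenue
0    Bolt     48  partner      711
1  Widget    115  partner      829
3    Bolt     19    phone      693
4  Widget     27  partner      434
add column revenue_plus_price = t['revenue'] + t['price']:
  product  price  channel  revenue  revenue_plus_price
0    Bolt     48  partner      711                 759
1  Widget    115  partner      829                 944
3    Bolt     19    phone      693                 712
4  Widget     27  partner      434                 461
sort by price:
  product  price  channel  revenue  revenue_plus_price
3    Bolt     19    phone      693                 712
4  Widget     27  partner      434                 461
0    Bolt     48  partner      711                 759
1  Widget    115  partner      829                 944
take 2 rows with smallest revenue_plus_price:
  product  price  channel  revenue  revenue_plus_price
4  Widget     27  partner      434                 461
3    Bolt     19    phone      693                 712
So iloc[1]['revenue_plus_price'] = 712.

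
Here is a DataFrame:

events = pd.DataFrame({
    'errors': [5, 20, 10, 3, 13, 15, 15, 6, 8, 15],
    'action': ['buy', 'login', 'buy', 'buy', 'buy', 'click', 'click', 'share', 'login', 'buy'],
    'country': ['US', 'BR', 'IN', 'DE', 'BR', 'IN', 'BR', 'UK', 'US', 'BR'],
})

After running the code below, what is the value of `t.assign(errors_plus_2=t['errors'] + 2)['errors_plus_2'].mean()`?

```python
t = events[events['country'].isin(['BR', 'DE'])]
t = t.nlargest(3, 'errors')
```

18.6666666667

filter rows where country in ['BR', 'DE']:
   errors action country
1      20  login      BR
3       3    buy      DE
4      13    buy      BR
6      15  click      BR
9      15    buy      BR
take 3 rows with largest errors:
   errors action country
1      20  login      BR
6      15  click      BR
9      15    buy      BR
add column errors_plus_2 = t['errors'] + 2:
   errors action country  errors_plus_2
1      20  login      BR             22
6      15  click      BR             17
9      15    buy      BR             17
mean of column 'errors_plus_2' → 18.6666666667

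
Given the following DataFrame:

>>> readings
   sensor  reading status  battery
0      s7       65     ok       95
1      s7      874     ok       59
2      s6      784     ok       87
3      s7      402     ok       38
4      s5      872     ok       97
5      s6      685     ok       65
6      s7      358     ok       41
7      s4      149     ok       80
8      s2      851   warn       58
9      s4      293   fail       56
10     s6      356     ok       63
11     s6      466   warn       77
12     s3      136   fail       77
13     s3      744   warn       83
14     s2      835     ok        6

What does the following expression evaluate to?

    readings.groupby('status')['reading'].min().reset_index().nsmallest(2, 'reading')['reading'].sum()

group by status, min of reading:
status
fail    136
ok       65
warn    466
Name: reading, dtype: int64
reset_index():
  status  reading
0   fail      136
1     ok       65
2   warn      466
take 2 rows with smallest reading:
  status  reading
1     ok       65
0   fail      136
Reading off the sum of column 'reading', we get 201.

201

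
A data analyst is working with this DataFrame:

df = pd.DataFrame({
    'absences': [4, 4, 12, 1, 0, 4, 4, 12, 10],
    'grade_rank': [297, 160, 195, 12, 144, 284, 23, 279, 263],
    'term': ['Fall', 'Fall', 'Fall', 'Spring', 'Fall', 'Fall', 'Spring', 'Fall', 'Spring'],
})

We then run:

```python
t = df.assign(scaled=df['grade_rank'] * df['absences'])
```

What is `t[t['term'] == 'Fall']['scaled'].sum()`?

8652

add column scaled = df['grade_rank'] * df['absences']:
   absences  grade_rank    term  scaled
0         4         297    Fall    1188
1         4         160    Fall     640
2        12         195    Fall    2340
3         1          12  Spring      12
4         0         144    Fall       0
5         4         284    Fall    1136
6         4          23  Spring      92
7        12         279    Fall    3348
8        10         263  Spring    2630
filter rows where term == 'Fall':
   absences  grade_rank  term  scaled
0         4         297  Fall    1188
1         4         160  Fall     640
2        12         195  Fall    2340
4         0         144  Fall       0
5         4         284  Fall    1136
7        12         279  Fall    3348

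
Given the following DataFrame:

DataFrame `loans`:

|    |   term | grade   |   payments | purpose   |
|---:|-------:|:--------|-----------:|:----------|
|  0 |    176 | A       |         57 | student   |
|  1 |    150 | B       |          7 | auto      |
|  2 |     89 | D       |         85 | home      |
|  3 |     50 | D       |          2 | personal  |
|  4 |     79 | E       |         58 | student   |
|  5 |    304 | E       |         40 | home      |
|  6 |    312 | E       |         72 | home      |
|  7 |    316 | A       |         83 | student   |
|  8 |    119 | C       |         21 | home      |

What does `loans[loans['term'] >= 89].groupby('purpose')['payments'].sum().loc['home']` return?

filter rows where term >= 89:
   term grade  payments  purpose
0   176     A        57  student
1   150     B         7     auto
2    89     D        85     home
5   304     E        40     home
6   312     E        72     home
7   316     A        83  student
8   119     C        21     home
group by purpose, sum of payments:
purpose
auto         7
home       218
student    140
Name: payments, dtype: int64
value at index 'home' → 218

218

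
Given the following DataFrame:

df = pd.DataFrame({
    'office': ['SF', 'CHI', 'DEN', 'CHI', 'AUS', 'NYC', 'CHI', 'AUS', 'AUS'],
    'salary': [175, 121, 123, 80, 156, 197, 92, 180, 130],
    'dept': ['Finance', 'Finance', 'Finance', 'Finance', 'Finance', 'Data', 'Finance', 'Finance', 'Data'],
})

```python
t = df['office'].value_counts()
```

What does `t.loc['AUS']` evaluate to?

value_counts of office:
office
CHI    3
AUS    3
SF     1
DEN    1
NYC    1
Name: count, dtype: int64

3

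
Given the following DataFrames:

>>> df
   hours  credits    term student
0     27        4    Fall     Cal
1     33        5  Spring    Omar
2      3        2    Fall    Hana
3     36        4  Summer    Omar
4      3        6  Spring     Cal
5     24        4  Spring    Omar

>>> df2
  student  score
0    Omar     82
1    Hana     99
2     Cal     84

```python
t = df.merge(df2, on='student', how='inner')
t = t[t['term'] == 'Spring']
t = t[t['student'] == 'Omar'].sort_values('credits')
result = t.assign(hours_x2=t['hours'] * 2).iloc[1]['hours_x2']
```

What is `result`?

66

merge on 'student' (how='inner') → 6 rows:
   hours  credits    term student  score
0     27        4    Fall     Cal     84
1     33        5  Spring    Omar     82
2      3        2    Fall    Hana     99
3     36        4  Summer    Omar     82
4      3        6  Spring     Cal     84
5     24        4  Spring    Omar     82
filter rows where term == 'Spring':
   hours  credits    term student  score
1     33        5  Spring    Omar     82
4      3        6  Spring     Cal     84
5     24        4  Spring    Omar     82
filter rows where student == 'Omar':
   hours  credits    term student  score
1     33        5  Spring    Omar     82
5     24        4  Spring    Omar     82
sort by credits:
   hours  credits    term student  score
5     24        4  Spring    Omar     82
1     33        5  Spring    Omar     82
add column hours_x2 = t['hours'] * 2:
   hours  credits    term student  score  hours_x2
5     24        4  Spring    Omar     82        48
1     33        5  Spring    Omar     82        66
So iloc[1]['hours_x2'] = 66.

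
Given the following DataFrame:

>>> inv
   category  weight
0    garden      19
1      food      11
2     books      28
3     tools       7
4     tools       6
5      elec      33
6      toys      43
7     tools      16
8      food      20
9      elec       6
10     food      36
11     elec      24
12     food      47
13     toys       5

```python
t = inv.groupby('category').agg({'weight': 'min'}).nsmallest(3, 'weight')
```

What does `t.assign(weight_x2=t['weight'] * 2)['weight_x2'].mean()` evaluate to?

group by category, min of weight:
          weight
category        
books         28
elec           6
food          11
garden        19
tools          6
toys           5
take 3 rows with smallest weight:
          weight
category        
toys           5
elec           6
tools          6
add column weight_x2 = t['weight'] * 2:
          weight  weight_x2
category                   
toys           5         10
elec           6         12
tools          6         12
Reading off the mean of column 'weight_x2', we get 11.3333333333.

11.3333333333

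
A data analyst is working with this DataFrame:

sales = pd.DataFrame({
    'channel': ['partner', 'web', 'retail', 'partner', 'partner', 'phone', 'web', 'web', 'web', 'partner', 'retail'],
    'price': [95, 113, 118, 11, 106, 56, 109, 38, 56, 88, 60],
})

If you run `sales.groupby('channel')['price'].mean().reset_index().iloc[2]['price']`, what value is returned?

group by channel, mean of price:
channel
partner    75.0
phone      56.0
retail     89.0
web        79.0
Name: price, dtype: float64
reset_index():
   channel  price
0  partner   75.0
1    phone   56.0
2   retail   89.0
3      web   79.0
value at position 2, column 'price' → 89.0

89.0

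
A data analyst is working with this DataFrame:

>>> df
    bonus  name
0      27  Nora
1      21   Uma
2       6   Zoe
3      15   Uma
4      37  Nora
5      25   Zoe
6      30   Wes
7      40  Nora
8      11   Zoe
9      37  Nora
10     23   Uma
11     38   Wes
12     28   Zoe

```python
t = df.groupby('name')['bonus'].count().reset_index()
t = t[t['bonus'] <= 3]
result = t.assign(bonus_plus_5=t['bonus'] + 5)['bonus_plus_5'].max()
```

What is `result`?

8

group by name, count of bonus:
name
Nora    4
Uma     3
Wes     2
Zoe     4
Name: bonus, dtype: int64
reset_index():
   name  bonus
0  Nora      4
1   Uma      3
2   Wes      2
3   Zoe      4
filter rows where bonus <= 3:
  name  bonus
1  Uma      3
2  Wes      2
add column bonus_plus_5 = t['bonus'] + 5:
  name  bonus  bonus_plus_5
1  Uma      3             8
2  Wes      2             7
Finally, max of column 'bonus_plus_5' = 8.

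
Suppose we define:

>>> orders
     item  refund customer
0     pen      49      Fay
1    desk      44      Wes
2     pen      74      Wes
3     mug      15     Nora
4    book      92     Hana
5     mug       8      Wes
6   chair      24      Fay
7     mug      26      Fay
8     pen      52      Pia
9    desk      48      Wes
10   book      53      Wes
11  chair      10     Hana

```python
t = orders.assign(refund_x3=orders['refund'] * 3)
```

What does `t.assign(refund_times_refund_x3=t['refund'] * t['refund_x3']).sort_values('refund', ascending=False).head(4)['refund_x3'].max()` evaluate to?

add column refund_x3 = orders['refund'] * 3:
     item  refund customer  refund_x3
0     pen      49      Fay        147
1    desk      44      Wes        132
2     pen      74      Wes        222
3     mug      15     Nora         45
4    book      92     Hana        276
5     mug       8      Wes         24
6   chair      24      Fay         72
7     mug      26      Fay         78
8     pen      52      Pia        156
9    desk      48      Wes        144
10   book      53      Wes        159
11  chair      10     Hana         30
add column refund_times_refund_x3 = t['refund'] * t['refund_x3']:
     item  refund customer  refund_x3  refund_times_refund_x3
0     pen      49      Fay        147                    7203
1    desk      44      Wes        132                    5808
2     pen      74      Wes        222                   16428
3     mug      15     Nora         45                     675
4    book      92     Hana        276                   25392
5     mug       8      Wes         24                     192
6   chair      24      Fay         72                    1728
7     mug      26      Fay         78                    2028
8     pen      52      Pia        156                    8112
9    desk      48      Wes        144                    6912
10   book      53      Wes        159                    8427
11  chair      10     Hana         30                     300
sort by refund descending:
     item  refund customer  refund_x3  refund_times_refund_x3
4    book      92     Hana        276                   25392
2     pen      74      Wes        222                   16428
10   book      53      Wes        159                    8427
8     pen      52      Pia        156                    8112
0     pen      49      Fay        147                    7203
9    desk      48      Wes        144                    6912
1    desk      44      Wes        132                    5808
7     mug      26      Fay         78                    2028
6   chair      24      Fay         72                    1728
3     mug      15     Nora         45                     675
11  chair      10     Hana         30                     300
5     mug       8      Wes         24                     192
take first 4 rows:
    item  refund customer  refund_x3  refund_times_refund_x3
4   book      92     Hana        276                   25392
2    pen      74      Wes        222                   16428
10  book      53      Wes        159                    8427
8    pen      52      Pia        156                    8112

276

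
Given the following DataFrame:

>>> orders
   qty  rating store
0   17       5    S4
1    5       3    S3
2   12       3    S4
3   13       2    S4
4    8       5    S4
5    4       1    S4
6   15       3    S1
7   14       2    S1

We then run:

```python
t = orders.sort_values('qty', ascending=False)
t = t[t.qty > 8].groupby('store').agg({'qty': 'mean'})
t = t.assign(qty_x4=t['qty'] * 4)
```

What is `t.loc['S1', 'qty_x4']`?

sort by qty descending:
   qty  rating store
0   17       5    S4
6   15       3    S1
7   14       2    S1
3   13       2    S4
2   12       3    S4
4    8       5    S4
1    5       3    S3
5    4       1    S4
filter rows where qty > 8:
   qty  rating store
0   17       5    S4
6   15       3    S1
7   14       2    S1
3   13       2    S4
2   12       3    S4
group by store, mean of qty:
        qty
store      
S1     14.5
S4     14.0
add column qty_x4 = t['qty'] * 4:
        qty  qty_x4
store              
S1     14.5    58.0
S4     14.0    56.0
Finally, value at row 'S1', column 'qty_x4' = 58.0.

58.0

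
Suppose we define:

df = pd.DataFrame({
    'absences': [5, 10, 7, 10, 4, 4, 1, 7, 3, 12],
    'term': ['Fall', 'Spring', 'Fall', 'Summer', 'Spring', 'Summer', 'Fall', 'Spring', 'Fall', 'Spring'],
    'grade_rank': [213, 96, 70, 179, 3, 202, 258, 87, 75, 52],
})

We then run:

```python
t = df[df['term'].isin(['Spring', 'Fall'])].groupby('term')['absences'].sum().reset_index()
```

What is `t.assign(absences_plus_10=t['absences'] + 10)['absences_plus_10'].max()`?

43

filter rows where term in ['Spring', 'Fall']:
   absences    term  grade_rank
0         5    Fall         213
1        10  Spring          96
2         7    Fall          70
4         4  Spring           3
6         1    Fall         258
7         7  Spring          87
8         3    Fall          75
9        12  Spring          52
group by term, sum of absences:
term
Fall      16
Spring    33
Name: absences, dtype: int64
reset_index():
     term  absences
0    Fall        16
1  Spring        33
add column absences_plus_10 = t['absences'] + 10:
     term  absences  absences_plus_10
0    Fall        16                26
1  Spring        33                43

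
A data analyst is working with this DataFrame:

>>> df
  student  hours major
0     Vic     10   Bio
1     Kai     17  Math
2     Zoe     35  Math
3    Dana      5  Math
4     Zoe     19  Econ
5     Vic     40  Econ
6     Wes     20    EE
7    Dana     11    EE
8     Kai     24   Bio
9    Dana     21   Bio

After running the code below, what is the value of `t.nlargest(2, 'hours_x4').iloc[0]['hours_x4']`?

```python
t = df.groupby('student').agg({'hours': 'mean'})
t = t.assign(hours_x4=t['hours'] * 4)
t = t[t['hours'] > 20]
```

group by student, mean of hours:
             hours
student           
Dana     12.333333
Kai      20.500000
Vic      25.000000
Wes      20.000000
Zoe      27.000000
add column hours_x4 = t['hours'] * 4:
             hours    hours_x4
student                       
Dana     12.333333   49.333333
Kai      20.500000   82.000000
Vic      25.000000  100.000000
Wes      20.000000   80.000000
Zoe      27.000000  108.000000
filter rows where hours > 20:
         hours  hours_x4
student                 
Kai       20.5      82.0
Vic       25.0     100.0
Zoe       27.0     108.0
take 2 rows with largest hours_x4:
         hours  hours_x4
student                 
Zoe       27.0     108.0
Vic       25.0     100.0
So iloc[0]['hours_x4'] = 108.0.

108.0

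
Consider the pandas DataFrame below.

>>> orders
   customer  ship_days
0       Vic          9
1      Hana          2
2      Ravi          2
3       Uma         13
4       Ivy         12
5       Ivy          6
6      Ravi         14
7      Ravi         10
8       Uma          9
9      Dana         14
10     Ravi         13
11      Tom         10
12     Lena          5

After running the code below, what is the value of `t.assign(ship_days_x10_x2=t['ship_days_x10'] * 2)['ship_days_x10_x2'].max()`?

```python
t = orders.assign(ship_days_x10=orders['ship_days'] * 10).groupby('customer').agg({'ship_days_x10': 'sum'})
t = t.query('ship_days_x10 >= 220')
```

780

add column ship_days_x10 = orders['ship_days'] * 10:
   customer  ship_days  ship_days_x10
0       Vic          9             90
1      Hana          2             20
2      Ravi          2             20
3       Uma         13            130
4       Ivy         12            120
5       Ivy          6             60
6      Ravi         14            140
7      Ravi         10            100
8       Uma          9             90
9      Dana         14            140
10     Ravi         13            130
11      Tom         10            100
12     Lena          5             50
group by customer, sum of ship_days_x10:
          ship_days_x10
customer               
Dana                140
Hana                 20
Ivy                 180
Lena                 50
Ravi                390
Tom                 100
Uma                 220
Vic                  90
filter rows where ship_days_x10 >= 220:
          ship_days_x10
customer               
Ravi                390
Uma                 220
add column ship_days_x10_x2 = t['ship_days_x10'] * 2:
          ship_days_x10  ship_days_x10_x2
customer                                 
Ravi                390               780
Uma                 220               440
So max() = 780.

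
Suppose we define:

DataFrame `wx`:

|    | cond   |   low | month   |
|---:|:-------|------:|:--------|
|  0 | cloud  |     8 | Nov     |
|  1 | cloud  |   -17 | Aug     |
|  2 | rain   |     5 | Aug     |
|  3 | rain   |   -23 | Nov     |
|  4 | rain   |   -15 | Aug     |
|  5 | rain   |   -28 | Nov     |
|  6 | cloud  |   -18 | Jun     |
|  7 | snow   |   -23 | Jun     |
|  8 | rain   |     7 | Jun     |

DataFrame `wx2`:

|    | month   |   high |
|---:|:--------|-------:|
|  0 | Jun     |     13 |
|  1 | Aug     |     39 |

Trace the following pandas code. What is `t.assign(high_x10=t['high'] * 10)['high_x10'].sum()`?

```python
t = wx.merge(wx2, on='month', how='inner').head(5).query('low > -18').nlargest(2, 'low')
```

780

merge on 'month' (how='inner') → 6 rows:
    cond  low month  high
0  cloud  -17   Aug    39
1   rain    5   Aug    39
2   rain  -15   Aug    39
3  cloud  -18   Jun    13
4   snow  -23   Jun    13
5   rain    7   Jun    13
take first 5 rows:
    cond  low month  high
0  cloud  -17   Aug    39
1   rain    5   Aug    39
2   rain  -15   Aug    39
3  cloud  -18   Jun    13
4   snow  -23   Jun    13
filter rows where low > -18:
    cond  low month  high
0  cloud  -17   Aug    39
1   rain    5   Aug    39
2   rain  -15   Aug    39
take 2 rows with largest low:
   cond  low month  high
1  rain    5   Aug    39
2  rain  -15   Aug    39
add column high_x10 = t['high'] * 10:
   cond  low month  high  high_x10
1  rain    5   Aug    39       390
2  rain  -15   Aug    39       390
Then the sum of column 'high_x10': 780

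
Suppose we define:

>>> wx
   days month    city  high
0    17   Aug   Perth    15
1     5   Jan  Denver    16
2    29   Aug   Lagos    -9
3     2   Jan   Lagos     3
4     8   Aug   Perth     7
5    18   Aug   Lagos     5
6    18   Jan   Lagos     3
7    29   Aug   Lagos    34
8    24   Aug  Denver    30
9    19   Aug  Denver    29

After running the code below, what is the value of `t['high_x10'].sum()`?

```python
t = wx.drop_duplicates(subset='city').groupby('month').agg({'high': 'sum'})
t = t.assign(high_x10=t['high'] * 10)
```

drop duplicate city (keep=first):
   days month    city  high
0    17   Aug   Perth    15
1     5   Jan  Denver    16
2    29   Aug   Lagos    -9
group by month, sum of high:
       high
month      
Aug       6
Jan      16
add column high_x10 = t['high'] * 10:
       high  high_x10
month                
Aug       6        60
Jan      16       160

220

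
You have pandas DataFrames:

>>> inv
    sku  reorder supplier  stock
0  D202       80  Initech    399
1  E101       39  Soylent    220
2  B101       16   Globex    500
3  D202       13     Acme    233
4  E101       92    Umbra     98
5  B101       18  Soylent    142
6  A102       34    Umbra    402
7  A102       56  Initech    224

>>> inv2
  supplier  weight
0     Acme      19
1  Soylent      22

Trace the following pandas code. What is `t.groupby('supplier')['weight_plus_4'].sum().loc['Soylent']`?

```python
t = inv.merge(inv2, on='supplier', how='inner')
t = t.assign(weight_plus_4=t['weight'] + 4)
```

52

merge on 'supplier' (how='inner') → 3 rows:
    sku  reorder supplier  stock  weight
0  E101       39  Soylent    220      22
1  D202       13     Acme    233      19
2  B101       18  Soylent    142      22
add column weight_plus_4 = t['weight'] + 4:
    sku  reorder supplier  stock  weight  weight_plus_4
0  E101       39  Soylent    220      22             26
1  D202       13     Acme    233      19             23
2  B101       18  Soylent    142      22             26
group by supplier, sum of weight_plus_4:
supplier
Acme       23
Soylent    52
Name: weight_plus_4, dtype: int64
So loc['Soylent'] = 52.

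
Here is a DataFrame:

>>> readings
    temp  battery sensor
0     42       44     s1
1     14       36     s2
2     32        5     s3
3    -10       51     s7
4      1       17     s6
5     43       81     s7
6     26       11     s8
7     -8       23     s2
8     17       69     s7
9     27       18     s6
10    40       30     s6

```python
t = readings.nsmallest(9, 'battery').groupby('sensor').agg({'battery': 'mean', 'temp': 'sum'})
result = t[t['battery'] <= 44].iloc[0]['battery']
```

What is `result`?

take 9 rows with smallest battery:
    temp  battery sensor
2     32        5     s3
6     26       11     s8
4      1       17     s6
9     27       18     s6
7     -8       23     s2
10    40       30     s6
1     14       36     s2
0     42       44     s1
3    -10       51     s7
group by sensor: mean(battery), sum(temp):
          battery  temp
sensor                 
s1      44.000000    42
s2      29.500000     6
s3       5.000000    32
s6      21.666667    68
s7      51.000000   -10
s8      11.000000    26
filter rows where battery <= 44:
          battery  temp
sensor                 
s1      44.000000    42
s2      29.500000     6
s3       5.000000    32
s6      21.666667    68
s8      11.000000    26

44.0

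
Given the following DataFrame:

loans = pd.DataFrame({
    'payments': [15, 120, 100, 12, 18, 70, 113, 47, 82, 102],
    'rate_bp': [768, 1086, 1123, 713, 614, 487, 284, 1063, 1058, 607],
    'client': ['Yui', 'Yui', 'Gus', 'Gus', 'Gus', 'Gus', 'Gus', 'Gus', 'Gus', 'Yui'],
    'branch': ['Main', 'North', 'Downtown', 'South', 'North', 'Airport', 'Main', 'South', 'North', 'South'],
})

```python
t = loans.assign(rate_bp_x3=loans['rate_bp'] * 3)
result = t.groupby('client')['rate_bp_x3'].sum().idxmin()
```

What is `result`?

Yui

add column rate_bp_x3 = loans['rate_bp'] * 3:
   payments  rate_bp client    branch  rate_bp_x3
0        15      768    Yui      Main        2304
1       120     1086    Yui     North        3258
2       100     1123    Gus  Downtown        3369
3        12      713    Gus     South        2139
4        18      614    Gus     North        1842
5        70      487    Gus   Airport        1461
6       113      284    Gus      Main         852
7        47     1063    Gus     South        3189
8        82     1058    Gus     North        3174
9       102      607    Yui     South        1821
group by client, sum of rate_bp_x3:
client
Gus    16026
Yui     7383
Name: rate_bp_x3, dtype: int64
The label with the smallest value is Yui.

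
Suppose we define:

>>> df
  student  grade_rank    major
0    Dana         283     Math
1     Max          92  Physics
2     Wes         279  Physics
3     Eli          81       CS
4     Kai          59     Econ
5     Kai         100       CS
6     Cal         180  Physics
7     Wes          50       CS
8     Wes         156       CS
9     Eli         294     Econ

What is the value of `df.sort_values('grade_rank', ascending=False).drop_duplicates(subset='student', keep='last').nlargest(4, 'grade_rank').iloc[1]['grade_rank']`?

180

sort by grade_rank descending:
  student  grade_rank    major
9     Eli         294     Econ
0    Dana         283     Math
2     Wes         279  Physics
6     Cal         180  Physics
8     Wes         156       CS
5     Kai         100       CS
1     Max          92  Physics
3     Eli          81       CS
4     Kai          59     Econ
7     Wes          50       CS
drop duplicate student (keep=last):
  student  grade_rank    major
0    Dana         283     Math
6     Cal         180  Physics
1     Max          92  Physics
3     Eli          81       CS
4     Kai          59     Econ
7     Wes          50       CS
take 4 rows with largest grade_rank:
  student  grade_rank    major
0    Dana         283     Math
6     Cal         180  Physics
1     Max          92  Physics
3     Eli          81       CS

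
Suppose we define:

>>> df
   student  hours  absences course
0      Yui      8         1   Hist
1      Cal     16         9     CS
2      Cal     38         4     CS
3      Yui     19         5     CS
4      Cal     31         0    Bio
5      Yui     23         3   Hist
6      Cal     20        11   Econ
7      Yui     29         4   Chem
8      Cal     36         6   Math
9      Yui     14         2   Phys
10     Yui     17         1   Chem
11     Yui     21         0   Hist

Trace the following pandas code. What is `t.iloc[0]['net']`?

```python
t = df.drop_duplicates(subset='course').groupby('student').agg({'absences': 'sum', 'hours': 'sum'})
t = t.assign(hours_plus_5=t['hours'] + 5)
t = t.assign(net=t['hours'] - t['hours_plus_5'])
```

drop duplicate course (keep=first):
  student  hours  absences course
0     Yui      8         1   Hist
1     Cal     16         9     CS
4     Cal     31         0    Bio
6     Cal     20        11   Econ
7     Yui     29         4   Chem
8     Cal     36         6   Math
9     Yui     14         2   Phys
group by student: sum(absences), sum(hours):
         absences  hours
student                 
Cal            26    103
Yui             7     51
add column hours_plus_5 = t['hours'] + 5:
         absences  hours  hours_plus_5
student                               
Cal            26    103           108
Yui             7     51            56
add column net = t['hours'] - t['hours_plus_5']:
         absences  hours  hours_plus_5  net
student                                    
Cal            26    103           108   -5
Yui             7     51            56   -5
Hence -5.

-5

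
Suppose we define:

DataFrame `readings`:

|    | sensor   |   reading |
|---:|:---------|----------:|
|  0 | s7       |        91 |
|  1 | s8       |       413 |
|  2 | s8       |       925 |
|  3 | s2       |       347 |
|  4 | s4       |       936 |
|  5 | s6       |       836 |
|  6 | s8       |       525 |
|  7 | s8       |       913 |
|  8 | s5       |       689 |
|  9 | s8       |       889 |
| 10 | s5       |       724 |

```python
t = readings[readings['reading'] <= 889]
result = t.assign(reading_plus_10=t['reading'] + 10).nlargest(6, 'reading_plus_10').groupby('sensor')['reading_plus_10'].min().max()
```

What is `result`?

846

filter rows where reading <= 889:
   sensor  reading
0      s7       91
1      s8      413
3      s2      347
5      s6      836
6      s8      525
8      s5      689
9      s8      889
10     s5      724
add column reading_plus_10 = t['reading'] + 10:
   sensor  reading  reading_plus_10
0      s7       91              101
1      s8      413              423
3      s2      347              357
5      s6      836              846
6      s8      525              535
8      s5      689              699
9      s8      889              899
10     s5      724              734
take 6 rows with largest reading_plus_10:
   sensor  reading  reading_plus_10
9      s8      889              899
5      s6      836              846
10     s5      724              734
8      s5      689              699
6      s8      525              535
1      s8      413              423
group by sensor, min of reading_plus_10:
sensor
s5    699
s6    846
s8    423
Name: reading_plus_10, dtype: int64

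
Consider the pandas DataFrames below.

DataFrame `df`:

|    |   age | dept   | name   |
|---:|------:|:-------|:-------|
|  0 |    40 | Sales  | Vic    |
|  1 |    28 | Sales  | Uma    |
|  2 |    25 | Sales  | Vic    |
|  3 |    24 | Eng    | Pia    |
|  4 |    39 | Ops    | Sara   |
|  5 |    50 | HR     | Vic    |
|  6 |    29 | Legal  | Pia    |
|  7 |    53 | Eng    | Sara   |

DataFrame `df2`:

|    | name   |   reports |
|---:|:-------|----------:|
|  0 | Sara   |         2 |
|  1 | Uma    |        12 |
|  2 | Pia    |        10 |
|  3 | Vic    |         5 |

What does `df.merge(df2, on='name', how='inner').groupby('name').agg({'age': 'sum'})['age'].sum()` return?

merge on 'name' (how='inner') → 8 rows:
   age   dept  name  reports
0   40  Sales   Vic        5
1   28  Sales   Uma       12
2   25  Sales   Vic        5
3   24    Eng   Pia       10
4   39    Ops  Sara        2
5   50     HR   Vic        5
6   29  Legal   Pia       10
7   53    Eng  Sara        2
group by name, sum of age:
      age
name     
Pia    53
Sara   92
Uma    28
Vic   115
So sum() = 288.

288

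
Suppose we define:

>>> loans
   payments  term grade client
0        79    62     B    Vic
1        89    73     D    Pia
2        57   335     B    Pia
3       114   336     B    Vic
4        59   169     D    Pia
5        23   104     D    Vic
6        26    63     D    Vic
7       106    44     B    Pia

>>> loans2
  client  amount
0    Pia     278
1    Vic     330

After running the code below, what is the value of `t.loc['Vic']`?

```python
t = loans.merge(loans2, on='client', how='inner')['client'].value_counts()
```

4

merge on 'client' (how='inner') → 8 rows:
   payments  term grade client  amount
0        79    62     B    Vic     330
1        89    73     D    Pia     278
2        57   335     B    Pia     278
3       114   336     B    Vic     330
4        59   169     D    Pia     278
5        23   104     D    Vic     330
6        26    63     D    Vic     330
7       106    44     B    Pia     278
value_counts of client:
client
Vic    4
Pia    4
Name: count, dtype: int64
Taking the value at index 'Vic' gives 4.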